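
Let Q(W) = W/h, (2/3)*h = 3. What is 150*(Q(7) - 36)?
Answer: -15500/3 ≈ -5166.7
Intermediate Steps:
h = 9/2 (h = (3/2)*3 = 9/2 ≈ 4.5000)
Q(W) = 2*W/9 (Q(W) = W/(9/2) = W*(2/9) = 2*W/9)
150*(Q(7) - 36) = 150*((2/9)*7 - 36) = 150*(14/9 - 36) = 150*(-310/9) = -15500/3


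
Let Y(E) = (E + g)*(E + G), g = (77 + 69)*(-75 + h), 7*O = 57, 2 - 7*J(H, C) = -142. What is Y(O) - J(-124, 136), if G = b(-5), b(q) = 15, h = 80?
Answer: 836046/49 ≈ 17062.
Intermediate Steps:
J(H, C) = 144/7 (J(H, C) = 2/7 - 1/7*(-142) = 2/7 + 142/7 = 144/7)
G = 15
O = 57/7 (O = (1/7)*57 = 57/7 ≈ 8.1429)
g = 730 (g = (77 + 69)*(-75 + 80) = 146*5 = 730)
Y(E) = (15 + E)*(730 + E) (Y(E) = (E + 730)*(E + 15) = (730 + E)*(15 + E) = (15 + E)*(730 + E))
Y(O) - J(-124, 136) = (10950 + (57/7)**2 + 745*(57/7)) - 1*144/7 = (10950 + 3249/49 + 42465/7) - 144/7 = 837054/49 - 144/7 = 836046/49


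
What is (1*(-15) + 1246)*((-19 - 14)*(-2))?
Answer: 81246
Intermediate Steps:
(1*(-15) + 1246)*((-19 - 14)*(-2)) = (-15 + 1246)*(-33*(-2)) = 1231*66 = 81246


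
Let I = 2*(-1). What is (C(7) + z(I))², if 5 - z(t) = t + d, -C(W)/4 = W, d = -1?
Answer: 400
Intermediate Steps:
C(W) = -4*W
I = -2
z(t) = 6 - t (z(t) = 5 - (t - 1) = 5 - (-1 + t) = 5 + (1 - t) = 6 - t)
(C(7) + z(I))² = (-4*7 + (6 - 1*(-2)))² = (-28 + (6 + 2))² = (-28 + 8)² = (-20)² = 400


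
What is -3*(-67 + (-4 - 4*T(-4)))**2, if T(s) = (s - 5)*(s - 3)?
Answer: -312987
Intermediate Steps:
T(s) = (-5 + s)*(-3 + s)
-3*(-67 + (-4 - 4*T(-4)))**2 = -3*(-67 + (-4 - 4*(15 + (-4)**2 - 8*(-4))))**2 = -3*(-67 + (-4 - 4*(15 + 16 + 32)))**2 = -3*(-67 + (-4 - 4*63))**2 = -3*(-67 + (-4 - 252))**2 = -3*(-67 - 256)**2 = -3*(-323)**2 = -3*104329 = -312987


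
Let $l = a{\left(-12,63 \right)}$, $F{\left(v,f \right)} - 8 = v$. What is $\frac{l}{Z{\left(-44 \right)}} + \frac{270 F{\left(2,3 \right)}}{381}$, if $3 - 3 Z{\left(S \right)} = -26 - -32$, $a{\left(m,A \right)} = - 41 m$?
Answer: $- \frac{61584}{127} \approx -484.91$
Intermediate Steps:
$F{\left(v,f \right)} = 8 + v$
$Z{\left(S \right)} = -1$ ($Z{\left(S \right)} = 1 - \frac{-26 - -32}{3} = 1 - \frac{-26 + 32}{3} = 1 - 2 = -1$)
$l = 492$ ($l = \left(-41\right) \left(-12\right) = 492$)
$\frac{l}{Z{\left(-44 \right)}} + \frac{270 F{\left(2,3 \right)}}{381} = \frac{492}{-1} + \frac{270 \left(8 + 2\right)}{381} = 492 \left(-1\right) + 270 \cdot 10 \cdot \frac{1}{381} = -492 + 2700 \cdot \frac{1}{381} = -492 + \frac{900}{127} = - \frac{61584}{127}$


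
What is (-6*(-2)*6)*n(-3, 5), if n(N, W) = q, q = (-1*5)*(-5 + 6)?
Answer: -360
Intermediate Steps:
q = -5 (q = -5*1 = -5)
n(N, W) = -5
(-6*(-2)*6)*n(-3, 5) = (-6*(-2)*6)*(-5) = (12*6)*(-5) = 72*(-5) = -360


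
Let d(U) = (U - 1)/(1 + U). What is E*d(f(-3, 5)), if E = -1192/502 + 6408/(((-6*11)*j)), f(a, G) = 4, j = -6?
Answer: 114366/13805 ≈ 8.2844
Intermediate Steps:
d(U) = (-1 + U)/(1 + U)
E = 38122/2761 (E = -1192/502 + 6408/((-6*11*(-6))) = -1192*1/502 + 6408/((-66*(-6))) = -596/251 + 6408/396 = -596/251 + 6408*(1/396) = -596/251 + 178/11 = 38122/2761 ≈ 13.807)
E*d(f(-3, 5)) = 38122*((-1 + 4)/(1 + 4))/2761 = 38122*(3/5)/2761 = 38122*((⅕)*3)/2761 = (38122/2761)*(⅗) = 114366/13805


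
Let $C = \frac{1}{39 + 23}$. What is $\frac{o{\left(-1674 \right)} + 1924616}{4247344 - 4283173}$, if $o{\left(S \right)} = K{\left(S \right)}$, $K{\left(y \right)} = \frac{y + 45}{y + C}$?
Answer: $- \frac{199750221790}{3718584423} \approx -53.717$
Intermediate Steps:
$C = \frac{1}{62} \approx 0.016129$
$K{\left(y \right)} = \frac{45 + y}{\frac{1}{62} + y}$ ($K{\left(y \right)} = \frac{y + 45}{y + \frac{1}{62}} = \frac{45 + y}{\frac{1}{62} + y}$)
$o{\left(S \right)} = \frac{62 \left(45 + S\right)}{1 + 62 S}$
$\frac{o{\left(-1674 \right)} + 1924616}{4247344 - 4283173} = \frac{\frac{62 \left(45 - 1674\right)}{1 + 62 \left(-1674\right)} + 1924616}{4247344 - 4283173} = \frac{62 \frac{1}{1 - 103788} \left(-1629\right) + 1924616}{-35829} = \left(62 \frac{1}{-103787} \left(-1629\right) + 1924616\right) \left(- \frac{1}{35829}\right) = \left(62 \left(- \frac{1}{103787}\right) \left(-1629\right) + 1924616\right) \left(- \frac{1}{35829}\right) = \left(\frac{100998}{103787} + 1924616\right) \left(- \frac{1}{35829}\right) = \frac{199750221790}{103787} \left(- \frac{1}{35829}\right) = - \frac{199750221790}{3718584423}$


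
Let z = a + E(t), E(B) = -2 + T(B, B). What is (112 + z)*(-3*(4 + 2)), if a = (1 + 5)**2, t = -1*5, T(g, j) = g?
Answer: -2538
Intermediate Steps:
t = -5
E(B) = -2 + B
a = 36 (a = 6**2 = 36)
z = 29 (z = 36 + (-2 - 5) = 36 - 7 = 29)
(112 + z)*(-3*(4 + 2)) = (112 + 29)*(-3*(4 + 2)) = 141*(-3*6) = 141*(-18) = -2538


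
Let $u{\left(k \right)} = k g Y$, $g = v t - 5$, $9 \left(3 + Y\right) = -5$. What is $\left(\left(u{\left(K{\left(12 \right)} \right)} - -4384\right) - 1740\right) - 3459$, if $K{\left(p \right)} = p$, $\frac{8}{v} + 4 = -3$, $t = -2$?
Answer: $- \frac{14683}{21} \approx -699.19$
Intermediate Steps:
$Y = - \frac{32}{9}$ ($Y = -3 + \frac{1}{9} \left(-5\right) = -3 - \frac{5}{9} = - \frac{32}{9} \approx -3.5556$)
$v = - \frac{8}{7}$ ($v = \frac{8}{-4 - 3} = \frac{8}{-7} = 8 \left(- \frac{1}{7}\right) = - \frac{8}{7} \approx -1.1429$)
$g = - \frac{19}{7}$ ($g = \left(- \frac{8}{7}\right) \left(-2\right) - 5 = \frac{16}{7} - 5 = - \frac{19}{7} \approx -2.7143$)
$u{\left(k \right)} = \frac{608 k}{63}$ ($u{\left(k \right)} = k \left(- \frac{19}{7}\right) \left(- \frac{32}{9}\right) = - \frac{19 k}{7} \left(- \frac{32}{9}\right) = \frac{608 k}{63}$)
$\left(\left(u{\left(K{\left(12 \right)} \right)} - -4384\right) - 1740\right) - 3459 = \left(\left(\frac{608}{63} \cdot 12 - -4384\right) - 1740\right) - 3459 = \left(\left(\frac{2432}{21} + 4384\right) - 1740\right) - 3459 = \left(\frac{94496}{21} - 1740\right) - 3459 = \frac{57956}{21} - 3459 = - \frac{14683}{21}$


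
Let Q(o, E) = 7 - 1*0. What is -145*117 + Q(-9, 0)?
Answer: -16958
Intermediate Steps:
Q(o, E) = 7 (Q(o, E) = 7 + 0 = 7)
-145*117 + Q(-9, 0) = -145*117 + 7 = -16965 + 7 = -16958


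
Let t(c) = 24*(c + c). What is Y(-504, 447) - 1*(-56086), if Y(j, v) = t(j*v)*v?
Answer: -4833723242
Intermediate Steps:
t(c) = 48*c (t(c) = 24*(2*c) = 48*c)
Y(j, v) = 48*j*v**2 (Y(j, v) = (48*(j*v))*v = (48*j*v)*v = 48*j*v**2)
Y(-504, 447) - 1*(-56086) = 48*(-504)*447**2 - 1*(-56086) = 48*(-504)*199809 + 56086 = -4833779328 + 56086 = -4833723242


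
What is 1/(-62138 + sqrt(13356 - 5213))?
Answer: -62138/3861122901 - sqrt(8143)/3861122901 ≈ -1.6117e-5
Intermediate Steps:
1/(-62138 + sqrt(13356 - 5213)) = 1/(-62138 + sqrt(8143))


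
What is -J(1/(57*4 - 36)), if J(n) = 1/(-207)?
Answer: 1/207 ≈ 0.0048309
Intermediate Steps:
J(n) = -1/207
-J(1/(57*4 - 36)) = -1*(-1/207) = 1/207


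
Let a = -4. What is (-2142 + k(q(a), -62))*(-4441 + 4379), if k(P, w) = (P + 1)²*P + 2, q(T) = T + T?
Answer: 156984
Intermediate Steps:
q(T) = 2*T
k(P, w) = 2 + P*(1 + P)² (k(P, w) = (1 + P)²*P + 2 = P*(1 + P)² + 2 = 2 + P*(1 + P)²)
(-2142 + k(q(a), -62))*(-4441 + 4379) = (-2142 + (2 + (2*(-4))*(1 + 2*(-4))²))*(-4441 + 4379) = (-2142 + (2 - 8*(1 - 8)²))*(-62) = (-2142 + (2 - 8*(-7)²))*(-62) = (-2142 + (2 - 8*49))*(-62) = (-2142 + (2 - 392))*(-62) = (-2142 - 390)*(-62) = -2532*(-62) = 156984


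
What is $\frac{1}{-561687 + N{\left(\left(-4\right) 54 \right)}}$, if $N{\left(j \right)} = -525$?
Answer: $- \frac{1}{562212} \approx -1.7787 \cdot 10^{-6}$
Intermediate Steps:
$\frac{1}{-561687 + N{\left(\left(-4\right) 54 \right)}} = \frac{1}{-561687 - 525} = \frac{1}{-562212} = - \frac{1}{562212}$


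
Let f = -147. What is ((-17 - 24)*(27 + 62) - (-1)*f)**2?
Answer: 14409616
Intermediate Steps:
((-17 - 24)*(27 + 62) - (-1)*f)**2 = ((-17 - 24)*(27 + 62) - (-1)*(-147))**2 = (-41*89 - 1*147)**2 = (-3649 - 147)**2 = (-3796)**2 = 14409616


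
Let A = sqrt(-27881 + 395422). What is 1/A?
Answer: sqrt(367541)/367541 ≈ 0.0016495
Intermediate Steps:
A = sqrt(367541) ≈ 606.25
1/A = 1/(sqrt(367541)) = sqrt(367541)/367541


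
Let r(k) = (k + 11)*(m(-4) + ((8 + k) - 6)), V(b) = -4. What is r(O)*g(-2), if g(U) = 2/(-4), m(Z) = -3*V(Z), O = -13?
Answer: 1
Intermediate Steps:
m(Z) = 12 (m(Z) = -3*(-4) = 12)
g(U) = -1/2 (g(U) = 2*(-1/4) = -1/2)
r(k) = (11 + k)*(14 + k) (r(k) = (k + 11)*(12 + ((8 + k) - 6)) = (11 + k)*(12 + (2 + k)) = (11 + k)*(14 + k))
r(O)*g(-2) = (154 + (-13)**2 + 25*(-13))*(-1/2) = (154 + 169 - 325)*(-1/2) = -2*(-1/2) = 1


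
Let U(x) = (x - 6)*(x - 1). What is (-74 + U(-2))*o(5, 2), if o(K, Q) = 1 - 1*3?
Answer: 100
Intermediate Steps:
o(K, Q) = -2 (o(K, Q) = 1 - 3 = -2)
U(x) = (-1 + x)*(-6 + x) (U(x) = (-6 + x)*(-1 + x) = (-1 + x)*(-6 + x))
(-74 + U(-2))*o(5, 2) = (-74 + (6 + (-2)² - 7*(-2)))*(-2) = (-74 + (6 + 4 + 14))*(-2) = (-74 + 24)*(-2) = -50*(-2) = 100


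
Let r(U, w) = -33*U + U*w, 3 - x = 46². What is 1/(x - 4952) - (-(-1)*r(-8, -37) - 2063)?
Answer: 10618694/7065 ≈ 1503.0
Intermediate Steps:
x = -2113 (x = 3 - 1*46² = 3 - 1*2116 = 3 - 2116 = -2113)
1/(x - 4952) - (-(-1)*r(-8, -37) - 2063) = 1/(-2113 - 4952) - (-(-1)*(-8*(-33 - 37)) - 2063) = 1/(-7065) - (-(-1)*(-8*(-70)) - 2063) = -1/7065 - (-(-1)*560 - 2063) = -1/7065 - (-1*(-560) - 2063) = -1/7065 - (560 - 2063) = -1/7065 - 1*(-1503) = -1/7065 + 1503 = 10618694/7065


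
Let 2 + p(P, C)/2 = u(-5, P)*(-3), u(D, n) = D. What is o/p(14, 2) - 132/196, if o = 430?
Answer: 10106/637 ≈ 15.865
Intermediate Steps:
p(P, C) = 26 (p(P, C) = -4 + 2*(-5*(-3)) = -4 + 2*15 = -4 + 30 = 26)
o/p(14, 2) - 132/196 = 430/26 - 132/196 = 430*(1/26) - 132*1/196 = 215/13 - 33/49 = 10106/637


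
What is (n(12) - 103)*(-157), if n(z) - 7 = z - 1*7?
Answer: 14287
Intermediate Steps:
n(z) = z (n(z) = 7 + (z - 1*7) = 7 + (z - 7) = 7 + (-7 + z) = z)
(n(12) - 103)*(-157) = (12 - 103)*(-157) = -91*(-157) = 14287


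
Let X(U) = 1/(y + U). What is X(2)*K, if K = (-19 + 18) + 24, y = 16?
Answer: 23/18 ≈ 1.2778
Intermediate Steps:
K = 23 (K = -1 + 24 = 23)
X(U) = 1/(16 + U)
X(2)*K = 23/(16 + 2) = 23/18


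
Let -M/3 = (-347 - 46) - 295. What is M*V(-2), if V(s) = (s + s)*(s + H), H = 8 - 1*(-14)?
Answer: -165120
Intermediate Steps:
M = 2064 (M = -3*((-347 - 46) - 295) = -3*(-393 - 295) = -3*(-688) = 2064)
H = 22 (H = 8 + 14 = 22)
V(s) = 2*s*(22 + s) (V(s) = (s + s)*(s + 22) = (2*s)*(22 + s) = 2*s*(22 + s))
M*V(-2) = 2064*(2*(-2)*(22 - 2)) = 2064*(2*(-2)*20) = 2064*(-80) = -165120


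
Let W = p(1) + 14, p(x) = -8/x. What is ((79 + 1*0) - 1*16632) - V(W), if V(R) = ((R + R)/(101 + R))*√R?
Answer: -16553 - 12*√6/107 ≈ -16553.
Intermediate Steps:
W = 6 (W = -8/1 + 14 = -8*1 + 14 = -8 + 14 = 6)
V(R) = 2*R^(3/2)/(101 + R) (V(R) = ((2*R)/(101 + R))*√R = (2*R/(101 + R))*√R = 2*R^(3/2)/(101 + R))
((79 + 1*0) - 1*16632) - V(W) = ((79 + 1*0) - 1*16632) - 2*6^(3/2)/(101 + 6) = ((79 + 0) - 16632) - 2*6*√6/107 = (79 - 16632) - 2*6*√6/107 = -16553 - 12*√6/107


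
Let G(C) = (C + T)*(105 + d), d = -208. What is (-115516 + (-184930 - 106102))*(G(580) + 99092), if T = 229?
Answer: -6409229220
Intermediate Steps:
G(C) = -23587 - 103*C (G(C) = (C + 229)*(105 - 208) = (229 + C)*(-103) = -23587 - 103*C)
(-115516 + (-184930 - 106102))*(G(580) + 99092) = (-115516 + (-184930 - 106102))*((-23587 - 103*580) + 99092) = (-115516 - 291032)*((-23587 - 59740) + 99092) = -406548*(-83327 + 99092) = -406548*15765 = -6409229220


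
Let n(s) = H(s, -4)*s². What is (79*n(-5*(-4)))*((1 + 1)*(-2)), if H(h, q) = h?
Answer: -2528000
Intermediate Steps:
n(s) = s³ (n(s) = s*s² = s³)
(79*n(-5*(-4)))*((1 + 1)*(-2)) = (79*(-5*(-4))³)*((1 + 1)*(-2)) = (79*20³)*(2*(-2)) = (79*8000)*(-4) = 632000*(-4) = -2528000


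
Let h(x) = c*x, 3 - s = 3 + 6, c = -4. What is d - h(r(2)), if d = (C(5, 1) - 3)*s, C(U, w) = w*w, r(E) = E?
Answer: 20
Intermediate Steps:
s = -6 (s = 3 - (3 + 6) = 3 - 1*9 = 3 - 9 = -6)
C(U, w) = w**2
h(x) = -4*x
d = 12 (d = (1**2 - 3)*(-6) = (1 - 3)*(-6) = -2*(-6) = 12)
d - h(r(2)) = 12 - (-4)*2 = 12 - 1*(-8) = 12 + 8 = 20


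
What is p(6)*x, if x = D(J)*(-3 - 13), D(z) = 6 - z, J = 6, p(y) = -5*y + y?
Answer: 0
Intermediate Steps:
p(y) = -4*y
x = 0 (x = (6 - 1*6)*(-3 - 13) = (6 - 6)*(-16) = 0*(-16) = 0)
p(6)*x = -4*6*0 = -24*0 = 0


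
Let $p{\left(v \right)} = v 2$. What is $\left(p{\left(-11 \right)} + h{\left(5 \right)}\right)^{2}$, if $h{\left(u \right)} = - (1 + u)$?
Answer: $784$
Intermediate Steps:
$p{\left(v \right)} = 2 v$
$h{\left(u \right)} = -1 - u$
$\left(p{\left(-11 \right)} + h{\left(5 \right)}\right)^{2} = \left(2 \left(-11\right) - 6\right)^{2} = \left(-22 - 6\right)^{2} = \left(-28\right)^{2} = 784$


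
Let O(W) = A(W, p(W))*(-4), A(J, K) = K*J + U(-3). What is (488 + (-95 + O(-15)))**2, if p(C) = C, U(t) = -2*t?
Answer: 281961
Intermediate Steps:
A(J, K) = 6 + J*K (A(J, K) = K*J - 2*(-3) = J*K + 6 = 6 + J*K)
O(W) = -24 - 4*W**2 (O(W) = (6 + W*W)*(-4) = (6 + W**2)*(-4) = -24 - 4*W**2)
(488 + (-95 + O(-15)))**2 = (488 + (-95 + (-24 - 4*(-15)**2)))**2 = (488 + (-95 + (-24 - 4*225)))**2 = (488 + (-95 + (-24 - 900)))**2 = (488 + (-95 - 924))**2 = (488 - 1019)**2 = (-531)**2 = 281961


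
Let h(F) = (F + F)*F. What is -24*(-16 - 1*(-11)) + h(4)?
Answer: 152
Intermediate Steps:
h(F) = 2*F² (h(F) = (2*F)*F = 2*F²)
-24*(-16 - 1*(-11)) + h(4) = -24*(-16 - 1*(-11)) + 2*4² = -24*(-16 + 11) + 2*16 = -24*(-5) + 32 = 120 + 32 = 152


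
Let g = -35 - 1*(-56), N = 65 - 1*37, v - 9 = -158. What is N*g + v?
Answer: 439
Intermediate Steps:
v = -149 (v = 9 - 158 = -149)
N = 28 (N = 65 - 37 = 28)
g = 21 (g = -35 + 56 = 21)
N*g + v = 28*21 - 149 = 588 - 149 = 439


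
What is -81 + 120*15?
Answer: 1719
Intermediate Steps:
-81 + 120*15 = -81 + 1800 = 1719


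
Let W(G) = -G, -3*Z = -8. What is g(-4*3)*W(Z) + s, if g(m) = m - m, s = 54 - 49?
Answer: 5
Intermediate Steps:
Z = 8/3 (Z = -⅓*(-8) = 8/3 ≈ 2.6667)
s = 5
g(m) = 0
g(-4*3)*W(Z) + s = 0*(-1*8/3) + 5 = 0*(-8/3) + 5 = 0 + 5 = 5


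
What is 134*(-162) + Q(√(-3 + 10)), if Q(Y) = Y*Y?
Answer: -21701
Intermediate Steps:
Q(Y) = Y²
134*(-162) + Q(√(-3 + 10)) = 134*(-162) + (√(-3 + 10))² = -21708 + (√7)² = -21708 + 7 = -21701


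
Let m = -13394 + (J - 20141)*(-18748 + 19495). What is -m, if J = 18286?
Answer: 1399079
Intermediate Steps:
m = -1399079 (m = -13394 + (18286 - 20141)*(-18748 + 19495) = -13394 - 1855*747 = -13394 - 1385685 = -1399079)
-m = -1*(-1399079) = 1399079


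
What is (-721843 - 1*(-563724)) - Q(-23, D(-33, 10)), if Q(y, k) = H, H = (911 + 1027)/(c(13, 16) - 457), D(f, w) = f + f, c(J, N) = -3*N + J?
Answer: -12965435/82 ≈ -1.5812e+5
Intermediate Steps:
c(J, N) = J - 3*N
D(f, w) = 2*f
H = -323/82 (H = (911 + 1027)/((13 - 3*16) - 457) = 1938/((13 - 48) - 457) = 1938/(-35 - 457) = 1938/(-492) = 1938*(-1/492) = -323/82 ≈ -3.9390)
Q(y, k) = -323/82
(-721843 - 1*(-563724)) - Q(-23, D(-33, 10)) = (-721843 - 1*(-563724)) - 1*(-323/82) = (-721843 + 563724) + 323/82 = -158119 + 323/82 = -12965435/82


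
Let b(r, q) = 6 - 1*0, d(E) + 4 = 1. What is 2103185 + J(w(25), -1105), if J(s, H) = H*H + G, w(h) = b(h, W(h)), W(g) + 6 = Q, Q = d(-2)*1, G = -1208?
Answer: 3323002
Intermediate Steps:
d(E) = -3 (d(E) = -4 + 1 = -3)
Q = -3 (Q = -3*1 = -3)
W(g) = -9 (W(g) = -6 - 3 = -9)
b(r, q) = 6 (b(r, q) = 6 + 0 = 6)
w(h) = 6
J(s, H) = -1208 + H**2 (J(s, H) = H*H - 1208 = H**2 - 1208 = -1208 + H**2)
2103185 + J(w(25), -1105) = 2103185 + (-1208 + (-1105)**2) = 2103185 + (-1208 + 1221025) = 2103185 + 1219817 = 3323002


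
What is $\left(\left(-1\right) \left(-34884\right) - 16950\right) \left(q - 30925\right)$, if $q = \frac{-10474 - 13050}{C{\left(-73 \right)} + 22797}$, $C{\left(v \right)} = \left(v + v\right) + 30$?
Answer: $- \frac{12579507474366}{22681} \approx -5.5463 \cdot 10^{8}$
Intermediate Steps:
$C{\left(v \right)} = 30 + 2 v$ ($C{\left(v \right)} = 2 v + 30 = 30 + 2 v$)
$q = - \frac{23524}{22681}$ ($q = \frac{-10474 - 13050}{\left(30 + 2 \left(-73\right)\right) + 22797} = - \frac{23524}{\left(30 - 146\right) + 22797} = - \frac{23524}{-116 + 22797} = - \frac{23524}{22681} \approx -1.0372$)
$\left(\left(-1\right) \left(-34884\right) - 16950\right) \left(q - 30925\right) = \left(\left(-1\right) \left(-34884\right) - 16950\right) \left(- \frac{23524}{22681} - 30925\right) = \left(34884 - 16950\right) \left(- \frac{701433449}{22681}\right) = 17934 \left(- \frac{701433449}{22681}\right) = - \frac{12579507474366}{22681}$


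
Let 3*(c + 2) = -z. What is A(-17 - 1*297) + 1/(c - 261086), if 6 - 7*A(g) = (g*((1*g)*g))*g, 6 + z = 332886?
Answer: -3616742306338087/2604336 ≈ -1.3887e+9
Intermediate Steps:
z = 332880 (z = -6 + 332886 = 332880)
c = -110962 (c = -2 + (-1*332880)/3 = -2 + (⅓)*(-332880) = -2 - 110960 = -110962)
A(g) = 6/7 - g⁴/7 (A(g) = 6/7 - g*((1*g)*g)*g/7 = 6/7 - g*(g*g)*g/7 = 6/7 - g*g²*g/7 = 6/7 - g³*g/7 = 6/7 - g⁴/7)
A(-17 - 1*297) + 1/(c - 261086) = (6/7 - (-17 - 1*297)⁴/7) + 1/(-110962 - 261086) = (6/7 - (-17 - 297)⁴/7) + 1/(-372048) = (6/7 - ⅐*(-314)⁴) - 1/372048 = (6/7 - ⅐*9721171216) - 1/372048 = (6/7 - 9721171216/7) - 1/372048 = -9721171210/7 - 1/372048 = -3616742306338087/2604336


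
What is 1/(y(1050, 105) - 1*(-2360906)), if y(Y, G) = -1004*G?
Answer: 1/2255486 ≈ 4.4336e-7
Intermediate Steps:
1/(y(1050, 105) - 1*(-2360906)) = 1/(-1004*105 - 1*(-2360906)) = 1/(-105420 + 2360906) = 1/2255486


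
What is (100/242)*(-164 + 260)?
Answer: 4800/121 ≈ 39.669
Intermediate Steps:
(100/242)*(-164 + 260) = (100*(1/242))*96 = (50/121)*96 = 4800/121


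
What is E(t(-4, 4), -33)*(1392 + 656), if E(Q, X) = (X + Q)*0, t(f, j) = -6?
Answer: 0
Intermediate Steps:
E(Q, X) = 0 (E(Q, X) = (Q + X)*0 = 0)
E(t(-4, 4), -33)*(1392 + 656) = 0*(1392 + 656) = 0*2048 = 0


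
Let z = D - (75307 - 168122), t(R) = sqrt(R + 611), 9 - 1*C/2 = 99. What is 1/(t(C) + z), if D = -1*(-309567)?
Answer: 402382/161911273493 - sqrt(431)/161911273493 ≈ 2.4851e-6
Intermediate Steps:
D = 309567
C = -180 (C = 18 - 2*99 = 18 - 198 = -180)
t(R) = sqrt(611 + R)
z = 402382 (z = 309567 - (75307 - 168122) = 309567 - 1*(-92815) = 309567 + 92815 = 402382)
1/(t(C) + z) = 1/(sqrt(611 - 180) + 402382) = 1/(sqrt(431) + 402382) = 1/(402382 + sqrt(431))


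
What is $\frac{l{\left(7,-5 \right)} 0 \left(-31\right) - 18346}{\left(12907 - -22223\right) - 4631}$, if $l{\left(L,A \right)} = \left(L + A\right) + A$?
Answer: $- \frac{18346}{30499} \approx -0.60153$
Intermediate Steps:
$l{\left(L,A \right)} = L + 2 A$ ($l{\left(L,A \right)} = \left(A + L\right) + A = L + 2 A$)
$\frac{l{\left(7,-5 \right)} 0 \left(-31\right) - 18346}{\left(12907 - -22223\right) - 4631} = \frac{\left(7 + 2 \left(-5\right)\right) 0 \left(-31\right) - 18346}{\left(12907 - -22223\right) - 4631} = \frac{\left(7 - 10\right) 0 \left(-31\right) - 18346}{\left(12907 + 22223\right) - 4631} = \frac{\left(-3\right) 0 \left(-31\right) - 18346}{35130 - 4631} = \frac{0 \left(-31\right) - 18346}{30499} = \left(0 - 18346\right) \frac{1}{30499} = \left(-18346\right) \frac{1}{30499} = - \frac{18346}{30499}$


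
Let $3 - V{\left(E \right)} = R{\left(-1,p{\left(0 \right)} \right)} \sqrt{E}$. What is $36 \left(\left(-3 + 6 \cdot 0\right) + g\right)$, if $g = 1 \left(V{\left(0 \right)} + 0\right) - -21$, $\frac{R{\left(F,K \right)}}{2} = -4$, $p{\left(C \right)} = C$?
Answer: $756$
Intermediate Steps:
$R{\left(F,K \right)} = -8$ ($R{\left(F,K \right)} = 2 \left(-4\right) = -8$)
$V{\left(E \right)} = 3 + 8 \sqrt{E}$ ($V{\left(E \right)} = 3 - - 8 \sqrt{E} = 3 + 8 \sqrt{E}$)
$g = 24$ ($g = 1 \left(\left(3 + 8 \sqrt{0}\right) + 0\right) - -21 = 1 \left(\left(3 + 8 \cdot 0\right) + 0\right) + 21 = 1 \left(\left(3 + 0\right) + 0\right) + 21 = 1 \left(3 + 0\right) + 21 = 1 \cdot 3 + 21 = 3 + 21 = 24$)
$36 \left(\left(-3 + 6 \cdot 0\right) + g\right) = 36 \left(\left(-3 + 6 \cdot 0\right) + 24\right) = 36 \left(\left(-3 + 0\right) + 24\right) = 36 \left(-3 + 24\right) = 36 \cdot 21 = 756$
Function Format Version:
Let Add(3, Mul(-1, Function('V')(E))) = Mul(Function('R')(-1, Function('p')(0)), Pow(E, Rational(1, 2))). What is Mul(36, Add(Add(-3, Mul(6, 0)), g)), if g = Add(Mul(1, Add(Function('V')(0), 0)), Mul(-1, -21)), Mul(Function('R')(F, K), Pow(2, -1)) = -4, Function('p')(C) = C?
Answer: 756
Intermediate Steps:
Function('R')(F, K) = -8 (Function('R')(F, K) = Mul(2, -4) = -8)
Function('V')(E) = Add(3, Mul(8, Pow(E, Rational(1, 2)))) (Function('V')(E) = Add(3, Mul(-1, Mul(-8, Pow(E, Rational(1, 2))))) = Add(3, Mul(8, Pow(E, Rational(1, 2)))))
g = 24 (g = Add(Mul(1, Add(Add(3, Mul(8, Pow(0, Rational(1, 2)))), 0)), Mul(-1, -21)) = Add(Mul(1, Add(Add(3, Mul(8, 0)), 0)), 21) = Add(Mul(1, Add(Add(3, 0), 0)), 21) = Add(Mul(1, Add(3, 0)), 21) = Add(Mul(1, 3), 21) = Add(3, 21) = 24)
Mul(36, Add(Add(-3, Mul(6, 0)), g)) = Mul(36, Add(Add(-3, Mul(6, 0)), 24)) = Mul(36, Add(Add(-3, 0), 24)) = Mul(36, Add(-3, 24)) = Mul(36, 21) = 756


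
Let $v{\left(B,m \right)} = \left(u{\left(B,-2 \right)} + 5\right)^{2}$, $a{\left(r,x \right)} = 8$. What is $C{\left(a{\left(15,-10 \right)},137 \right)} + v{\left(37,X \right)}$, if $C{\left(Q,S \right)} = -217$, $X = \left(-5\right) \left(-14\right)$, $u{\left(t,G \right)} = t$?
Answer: $1547$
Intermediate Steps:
$X = 70$
$v{\left(B,m \right)} = \left(5 + B\right)^{2}$ ($v{\left(B,m \right)} = \left(B + 5\right)^{2} = \left(5 + B\right)^{2}$)
$C{\left(a{\left(15,-10 \right)},137 \right)} + v{\left(37,X \right)} = -217 + \left(5 + 37\right)^{2} = -217 + 42^{2} = -217 + 1764 = 1547$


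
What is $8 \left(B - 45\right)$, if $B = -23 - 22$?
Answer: $-720$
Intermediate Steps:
$B = -45$
$8 \left(B - 45\right) = 8 \left(-45 - 45\right) = 8 \left(-90\right) = -720$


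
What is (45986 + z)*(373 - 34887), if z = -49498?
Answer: 121213168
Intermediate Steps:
(45986 + z)*(373 - 34887) = (45986 - 49498)*(373 - 34887) = -3512*(-34514) = 121213168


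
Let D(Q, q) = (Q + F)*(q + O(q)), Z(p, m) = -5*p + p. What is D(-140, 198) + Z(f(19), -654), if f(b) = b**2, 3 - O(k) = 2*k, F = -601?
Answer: 143051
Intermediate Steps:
O(k) = 3 - 2*k
Z(p, m) = -4*p
D(Q, q) = (-601 + Q)*(3 - q) (D(Q, q) = (Q - 601)*(q + (3 - 2*q)) = (-601 + Q)*(3 - q))
D(-140, 198) + Z(f(19), -654) = (-1803 + 3*(-140) + 601*198 - 1*(-140)*198) - 4*19**2 = (-1803 - 420 + 118998 + 27720) - 4*361 = 144495 - 1444 = 143051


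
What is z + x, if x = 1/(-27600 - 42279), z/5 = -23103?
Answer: -8072072686/69879 ≈ -1.1552e+5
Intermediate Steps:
z = -115515 (z = 5*(-23103) = -115515)
x = -1/69879 (x = 1/(-69879) = -1/69879 ≈ -1.4310e-5)
z + x = -115515 - 1/69879 = -8072072686/69879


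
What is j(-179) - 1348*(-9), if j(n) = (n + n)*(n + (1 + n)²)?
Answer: -11266658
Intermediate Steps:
j(n) = 2*n*(n + (1 + n)²) (j(n) = (2*n)*(n + (1 + n)²) = 2*n*(n + (1 + n)²))
j(-179) - 1348*(-9) = 2*(-179)*(-179 + (1 - 179)²) - 1348*(-9) = 2*(-179)*(-179 + (-178)²) - 1*(-12132) = 2*(-179)*(-179 + 31684) + 12132 = 2*(-179)*31505 + 12132 = -11278790 + 12132 = -11266658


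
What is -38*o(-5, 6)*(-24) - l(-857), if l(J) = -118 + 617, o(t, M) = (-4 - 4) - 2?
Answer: -9619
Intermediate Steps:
o(t, M) = -10 (o(t, M) = -8 - 2 = -10)
l(J) = 499
-38*o(-5, 6)*(-24) - l(-857) = -38*(-10)*(-24) - 1*499 = 380*(-24) - 499 = -9120 - 499 = -9619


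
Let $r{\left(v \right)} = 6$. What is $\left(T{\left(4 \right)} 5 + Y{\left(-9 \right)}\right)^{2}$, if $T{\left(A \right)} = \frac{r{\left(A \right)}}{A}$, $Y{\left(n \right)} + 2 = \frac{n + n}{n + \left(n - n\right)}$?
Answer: $\frac{225}{4} \approx 56.25$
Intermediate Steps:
$Y{\left(n \right)} = 0$ ($Y{\left(n \right)} = -2 + \frac{n + n}{n + \left(n - n\right)} = -2 + \frac{2 n}{n + 0} = -2 + \frac{2 n}{n} = -2 + 2 = 0$)
$T{\left(A \right)} = \frac{6}{A}$
$\left(T{\left(4 \right)} 5 + Y{\left(-9 \right)}\right)^{2} = \left(\frac{6}{4} \cdot 5 + 0\right)^{2} = \left(6 \cdot \frac{1}{4} \cdot 5 + 0\right)^{2} = \left(\frac{3}{2} \cdot 5 + 0\right)^{2} = \left(\frac{15}{2} + 0\right)^{2} = \left(\frac{15}{2}\right)^{2} = \frac{225}{4}$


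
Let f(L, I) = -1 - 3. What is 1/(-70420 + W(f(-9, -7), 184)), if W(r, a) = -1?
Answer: -1/70421 ≈ -1.4200e-5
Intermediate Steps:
f(L, I) = -4
1/(-70420 + W(f(-9, -7), 184)) = 1/(-70420 - 1) = 1/(-70421) = -1/70421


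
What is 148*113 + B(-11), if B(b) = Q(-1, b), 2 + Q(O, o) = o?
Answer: 16711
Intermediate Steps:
Q(O, o) = -2 + o
B(b) = -2 + b
148*113 + B(-11) = 148*113 + (-2 - 11) = 16724 - 13 = 16711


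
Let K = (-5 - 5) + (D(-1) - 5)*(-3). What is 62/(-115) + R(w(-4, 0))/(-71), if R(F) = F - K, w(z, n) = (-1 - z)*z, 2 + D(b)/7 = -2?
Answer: 7213/8165 ≈ 0.88340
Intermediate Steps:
D(b) = -28 (D(b) = -14 + 7*(-2) = -14 - 14 = -28)
K = 89 (K = (-5 - 5) + (-28 - 5)*(-3) = -10 - 33*(-3) = -10 + 99 = 89)
w(z, n) = z*(-1 - z)
R(F) = -89 + F (R(F) = F - 1*89 = F - 89 = -89 + F)
62/(-115) + R(w(-4, 0))/(-71) = 62/(-115) + (-89 - 1*(-4)*(1 - 4))/(-71) = 62*(-1/115) + (-89 - 1*(-4)*(-3))*(-1/71) = -62/115 + (-89 - 12)*(-1/71) = -62/115 - 101*(-1/71) = -62/115 + 101/71 = 7213/8165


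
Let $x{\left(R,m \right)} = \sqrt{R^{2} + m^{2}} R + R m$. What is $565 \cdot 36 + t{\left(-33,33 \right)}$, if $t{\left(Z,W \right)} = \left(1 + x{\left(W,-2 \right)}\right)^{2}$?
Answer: $1214842 - 4290 \sqrt{1093} \approx 1.073 \cdot 10^{6}$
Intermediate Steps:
$x{\left(R,m \right)} = R m + R \sqrt{R^{2} + m^{2}}$ ($x{\left(R,m \right)} = R \sqrt{R^{2} + m^{2}} + R m = R m + R \sqrt{R^{2} + m^{2}}$)
$t{\left(Z,W \right)} = \left(1 + W \left(-2 + \sqrt{4 + W^{2}}\right)\right)^{2}$ ($t{\left(Z,W \right)} = \left(1 + W \left(-2 + \sqrt{W^{2} + \left(-2\right)^{2}}\right)\right)^{2} = \left(1 + W \left(-2 + \sqrt{W^{2} + 4}\right)\right)^{2} = \left(1 + W \left(-2 + \sqrt{4 + W^{2}}\right)\right)^{2}$)
$565 \cdot 36 + t{\left(-33,33 \right)} = 565 \cdot 36 + \left(1 + 33 \left(-2 + \sqrt{4 + 33^{2}}\right)\right)^{2} = 20340 + \left(1 + 33 \left(-2 + \sqrt{4 + 1089}\right)\right)^{2} = 20340 + \left(1 + 33 \left(-2 + \sqrt{1093}\right)\right)^{2} = 20340 + \left(1 - \left(66 - 33 \sqrt{1093}\right)\right)^{2} = 20340 + \left(-65 + 33 \sqrt{1093}\right)^{2}$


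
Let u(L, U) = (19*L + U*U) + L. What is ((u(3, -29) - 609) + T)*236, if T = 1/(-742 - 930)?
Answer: 28805157/418 ≈ 68912.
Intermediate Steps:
T = -1/1672 (T = 1/(-1672) = -1/1672 ≈ -0.00059809)
u(L, U) = U² + 20*L (u(L, U) = (19*L + U²) + L = (U² + 19*L) + L = U² + 20*L)
((u(3, -29) - 609) + T)*236 = ((((-29)² + 20*3) - 609) - 1/1672)*236 = (((841 + 60) - 609) - 1/1672)*236 = ((901 - 609) - 1/1672)*236 = (292 - 1/1672)*236 = (488223/1672)*236 = 28805157/418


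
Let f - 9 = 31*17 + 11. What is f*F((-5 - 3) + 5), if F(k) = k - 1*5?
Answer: -4376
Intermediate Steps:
f = 547 (f = 9 + (31*17 + 11) = 9 + (527 + 11) = 9 + 538 = 547)
F(k) = -5 + k (F(k) = k - 5 = -5 + k)
f*F((-5 - 3) + 5) = 547*(-5 + ((-5 - 3) + 5)) = 547*(-5 + (-8 + 5)) = 547*(-5 - 3) = 547*(-8) = -4376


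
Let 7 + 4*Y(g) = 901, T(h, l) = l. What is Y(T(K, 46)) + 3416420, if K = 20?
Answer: 6833287/2 ≈ 3.4166e+6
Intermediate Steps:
Y(g) = 447/2 (Y(g) = -7/4 + (¼)*901 = -7/4 + 901/4 = 447/2)
Y(T(K, 46)) + 3416420 = 447/2 + 3416420 = 6833287/2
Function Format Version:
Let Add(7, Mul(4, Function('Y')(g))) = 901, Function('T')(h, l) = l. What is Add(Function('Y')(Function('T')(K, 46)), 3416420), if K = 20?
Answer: Rational(6833287, 2) ≈ 3.4166e+6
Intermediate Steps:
Function('Y')(g) = Rational(447, 2) (Function('Y')(g) = Add(Rational(-7, 4), Mul(Rational(1, 4), 901)) = Add(Rational(-7, 4), Rational(901, 4)) = Rational(447, 2))
Add(Function('Y')(Function('T')(K, 46)), 3416420) = Add(Rational(447, 2), 3416420) = Rational(6833287, 2)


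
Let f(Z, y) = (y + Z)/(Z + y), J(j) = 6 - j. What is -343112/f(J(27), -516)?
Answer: -343112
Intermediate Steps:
f(Z, y) = 1 (f(Z, y) = (Z + y)/(Z + y) = 1)
-343112/f(J(27), -516) = -343112/1 = -343112*1 = -343112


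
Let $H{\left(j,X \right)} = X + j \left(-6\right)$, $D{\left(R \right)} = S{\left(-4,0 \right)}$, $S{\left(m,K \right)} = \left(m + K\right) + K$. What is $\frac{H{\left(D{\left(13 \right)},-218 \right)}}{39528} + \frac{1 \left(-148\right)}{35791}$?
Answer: $- \frac{6396799}{707373324} \approx -0.009043$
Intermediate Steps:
$S{\left(m,K \right)} = m + 2 K$ ($S{\left(m,K \right)} = \left(K + m\right) + K = m + 2 K$)
$D{\left(R \right)} = -4$ ($D{\left(R \right)} = -4 + 2 \cdot 0 = -4 + 0 = -4$)
$H{\left(j,X \right)} = X - 6 j$
$\frac{H{\left(D{\left(13 \right)},-218 \right)}}{39528} + \frac{1 \left(-148\right)}{35791} = \frac{-218 - -24}{39528} + \frac{1 \left(-148\right)}{35791} = \left(-218 + 24\right) \frac{1}{39528} - \frac{148}{35791} = \left(-194\right) \frac{1}{39528} - \frac{148}{35791} = - \frac{97}{19764} - \frac{148}{35791} = - \frac{6396799}{707373324}$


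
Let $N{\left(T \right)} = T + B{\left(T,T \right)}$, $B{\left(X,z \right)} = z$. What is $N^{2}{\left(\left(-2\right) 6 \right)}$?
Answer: $576$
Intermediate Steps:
$N{\left(T \right)} = 2 T$ ($N{\left(T \right)} = T + T = 2 T$)
$N^{2}{\left(\left(-2\right) 6 \right)} = \left(2 \left(\left(-2\right) 6\right)\right)^{2} = \left(2 \left(-12\right)\right)^{2} = \left(-24\right)^{2} = 576$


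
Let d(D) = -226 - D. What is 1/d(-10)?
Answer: -1/216 ≈ -0.0046296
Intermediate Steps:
1/d(-10) = 1/(-226 - 1*(-10)) = 1/(-226 + 10) = 1/(-216) = -1/216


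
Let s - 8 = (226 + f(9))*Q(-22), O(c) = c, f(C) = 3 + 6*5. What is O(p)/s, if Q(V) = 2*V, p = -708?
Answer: 59/949 ≈ 0.062171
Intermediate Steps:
f(C) = 33 (f(C) = 3 + 30 = 33)
s = -11388 (s = 8 + (226 + 33)*(2*(-22)) = 8 + 259*(-44) = 8 - 11396 = -11388)
O(p)/s = -708/(-11388) = -708*(-1/11388) = 59/949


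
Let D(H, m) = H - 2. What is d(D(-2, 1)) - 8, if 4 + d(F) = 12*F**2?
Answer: 180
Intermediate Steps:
D(H, m) = -2 + H
d(F) = -4 + 12*F**2
d(D(-2, 1)) - 8 = (-4 + 12*(-2 - 2)**2) - 8 = (-4 + 12*(-4)**2) - 8 = (-4 + 12*16) - 8 = (-4 + 192) - 8 = 188 - 8 = 180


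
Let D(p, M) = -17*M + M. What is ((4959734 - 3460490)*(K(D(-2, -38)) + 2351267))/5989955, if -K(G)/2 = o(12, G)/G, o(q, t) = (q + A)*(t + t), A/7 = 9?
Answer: 3524673168948/5989955 ≈ 5.8843e+5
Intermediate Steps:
A = 63 (A = 7*9 = 63)
D(p, M) = -16*M
o(q, t) = 2*t*(63 + q) (o(q, t) = (q + 63)*(t + t) = (63 + q)*(2*t) = 2*t*(63 + q))
K(G) = -300 (K(G) = -2*2*G*(63 + 12)/G = -2*2*G*75/G = -2*150*G/G = -2*150 = -300)
((4959734 - 3460490)*(K(D(-2, -38)) + 2351267))/5989955 = ((4959734 - 3460490)*(-300 + 2351267))/5989955 = (1499244*2350967)*(1/5989955) = 3524673168948*(1/5989955) = 3524673168948/5989955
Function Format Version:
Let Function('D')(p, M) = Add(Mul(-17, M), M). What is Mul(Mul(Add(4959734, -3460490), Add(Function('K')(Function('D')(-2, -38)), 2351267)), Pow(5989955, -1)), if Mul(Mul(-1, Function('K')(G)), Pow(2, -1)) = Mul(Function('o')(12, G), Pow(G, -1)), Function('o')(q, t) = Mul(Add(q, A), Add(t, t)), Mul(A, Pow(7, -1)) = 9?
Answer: Rational(3524673168948, 5989955) ≈ 5.8843e+5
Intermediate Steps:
A = 63 (A = Mul(7, 9) = 63)
Function('D')(p, M) = Mul(-16, M)
Function('o')(q, t) = Mul(2, t, Add(63, q)) (Function('o')(q, t) = Mul(Add(q, 63), Add(t, t)) = Mul(Add(63, q), Mul(2, t)) = Mul(2, t, Add(63, q)))
Function('K')(G) = -300 (Function('K')(G) = Mul(-2, Mul(Mul(2, G, Add(63, 12)), Pow(G, -1))) = Mul(-2, Mul(Mul(2, G, 75), Pow(G, -1))) = Mul(-2, Mul(Mul(150, G), Pow(G, -1))) = Mul(-2, 150) = -300)
Mul(Mul(Add(4959734, -3460490), Add(Function('K')(Function('D')(-2, -38)), 2351267)), Pow(5989955, -1)) = Mul(Mul(Add(4959734, -3460490), Add(-300, 2351267)), Pow(5989955, -1)) = Mul(Mul(1499244, 2350967), Rational(1, 5989955)) = Mul(3524673168948, Rational(1, 5989955)) = Rational(3524673168948, 5989955)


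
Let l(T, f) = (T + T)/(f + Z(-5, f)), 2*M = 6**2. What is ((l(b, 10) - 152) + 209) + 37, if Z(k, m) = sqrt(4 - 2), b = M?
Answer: 4786/49 - 18*sqrt(2)/49 ≈ 97.154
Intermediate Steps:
M = 18 (M = (1/2)*6**2 = (1/2)*36 = 18)
b = 18
Z(k, m) = sqrt(2)
l(T, f) = 2*T/(f + sqrt(2)) (l(T, f) = (T + T)/(f + sqrt(2)) = (2*T)/(f + sqrt(2)) = 2*T/(f + sqrt(2)))
((l(b, 10) - 152) + 209) + 37 = ((2*18/(10 + sqrt(2)) - 152) + 209) + 37 = ((36/(10 + sqrt(2)) - 152) + 209) + 37 = ((-152 + 36/(10 + sqrt(2))) + 209) + 37 = (57 + 36/(10 + sqrt(2))) + 37 = 94 + 36/(10 + sqrt(2))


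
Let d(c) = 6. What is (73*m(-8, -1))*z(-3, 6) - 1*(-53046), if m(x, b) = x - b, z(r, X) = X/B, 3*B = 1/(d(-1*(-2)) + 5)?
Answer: -48132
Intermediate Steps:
B = 1/33 (B = 1/(3*(6 + 5)) = (⅓)/11 = (⅓)*(1/11) = 1/33 ≈ 0.030303)
z(r, X) = 33*X (z(r, X) = X/(1/33) = X*33 = 33*X)
(73*m(-8, -1))*z(-3, 6) - 1*(-53046) = (73*(-8 - 1*(-1)))*(33*6) - 1*(-53046) = (73*(-8 + 1))*198 + 53046 = (73*(-7))*198 + 53046 = -511*198 + 53046 = -101178 + 53046 = -48132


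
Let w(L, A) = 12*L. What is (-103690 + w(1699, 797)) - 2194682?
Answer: -2277984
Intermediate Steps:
(-103690 + w(1699, 797)) - 2194682 = (-103690 + 12*1699) - 2194682 = (-103690 + 20388) - 2194682 = -83302 - 2194682 = -2277984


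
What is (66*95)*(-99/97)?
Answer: -620730/97 ≈ -6399.3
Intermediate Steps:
(66*95)*(-99/97) = 6270*(-99*1/97) = 6270*(-99/97) = -620730/97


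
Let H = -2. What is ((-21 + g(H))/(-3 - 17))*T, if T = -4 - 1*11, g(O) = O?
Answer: -69/4 ≈ -17.250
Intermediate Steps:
T = -15 (T = -4 - 11 = -15)
((-21 + g(H))/(-3 - 17))*T = ((-21 - 2)/(-3 - 17))*(-15) = -23/(-20)*(-15) = -23*(-1/20)*(-15) = (23/20)*(-15) = -69/4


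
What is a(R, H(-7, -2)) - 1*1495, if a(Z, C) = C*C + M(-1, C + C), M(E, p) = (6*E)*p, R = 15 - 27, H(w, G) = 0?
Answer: -1495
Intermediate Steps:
R = -12
M(E, p) = 6*E*p
a(Z, C) = C**2 - 12*C (a(Z, C) = C*C + 6*(-1)*(C + C) = C**2 + 6*(-1)*(2*C) = C**2 - 12*C)
a(R, H(-7, -2)) - 1*1495 = 0*(-12 + 0) - 1*1495 = 0*(-12) - 1495 = 0 - 1495 = -1495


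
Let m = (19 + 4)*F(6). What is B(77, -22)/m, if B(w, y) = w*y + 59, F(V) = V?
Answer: -545/46 ≈ -11.848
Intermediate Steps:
B(w, y) = 59 + w*y
m = 138 (m = (19 + 4)*6 = 23*6 = 138)
B(77, -22)/m = (59 + 77*(-22))/138 = (59 - 1694)*(1/138) = -1635*1/138 = -545/46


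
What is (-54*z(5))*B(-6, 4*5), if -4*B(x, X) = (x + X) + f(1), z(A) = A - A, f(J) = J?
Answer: 0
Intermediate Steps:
z(A) = 0
B(x, X) = -¼ - X/4 - x/4 (B(x, X) = -((x + X) + 1)/4 = -((X + x) + 1)/4 = -(1 + X + x)/4 = -¼ - X/4 - x/4)
(-54*z(5))*B(-6, 4*5) = (-54*0)*(-¼ - 5 - ¼*(-6)) = 0*(-¼ - ¼*20 + 3/2) = 0*(-¼ - 5 + 3/2) = 0*(-15/4) = 0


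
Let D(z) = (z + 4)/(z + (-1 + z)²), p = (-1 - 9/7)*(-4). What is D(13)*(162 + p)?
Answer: 20366/1099 ≈ 18.531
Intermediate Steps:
p = 64/7 (p = (-1 - 9*⅐)*(-4) = (-1 - 9/7)*(-4) = -16/7*(-4) = 64/7 ≈ 9.1429)
D(z) = (4 + z)/(z + (-1 + z)²)
D(13)*(162 + p) = ((4 + 13)/(13 + (-1 + 13)²))*(162 + 64/7) = (17/(13 + 12²))*(1198/7) = (17/(13 + 144))*(1198/7) = (17/157)*(1198/7) = 20366/1099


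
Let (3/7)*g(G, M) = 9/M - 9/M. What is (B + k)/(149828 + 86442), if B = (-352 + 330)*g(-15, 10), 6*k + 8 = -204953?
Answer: -204961/1417620 ≈ -0.14458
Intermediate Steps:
k = -204961/6 (k = -4/3 + (1/6)*(-204953) = -4/3 - 204953/6 = -204961/6 ≈ -34160.)
g(G, M) = 0 (g(G, M) = 7*(9/M - 9/M)/3 = (7/3)*0 = 0)
B = 0 (B = (-352 + 330)*0 = -22*0 = 0)
(B + k)/(149828 + 86442) = (0 - 204961/6)/(149828 + 86442) = -204961/6/236270 = -204961/6*1/236270 = -204961/1417620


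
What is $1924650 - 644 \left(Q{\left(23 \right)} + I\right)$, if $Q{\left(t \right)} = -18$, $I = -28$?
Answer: $1954274$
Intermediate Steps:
$1924650 - 644 \left(Q{\left(23 \right)} + I\right) = 1924650 - 644 \left(-18 - 28\right) = 1924650 - 644 \left(-46\right) = 1924650 - -29624 = 1924650 + 29624 = 1954274$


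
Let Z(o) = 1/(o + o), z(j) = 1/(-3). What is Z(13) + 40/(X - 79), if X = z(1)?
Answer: -1441/3094 ≈ -0.46574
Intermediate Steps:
z(j) = -⅓
X = -⅓ ≈ -0.33333
Z(o) = 1/(2*o)
Z(13) + 40/(X - 79) = (½)/13 + 40/(-⅓ - 79) = (½)*(1/13) + 40/(-238/3) = 1/26 + 40*(-3/238) = 1/26 - 60/119 = -1441/3094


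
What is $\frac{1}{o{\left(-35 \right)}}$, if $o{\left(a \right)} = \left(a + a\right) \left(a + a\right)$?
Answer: $\frac{1}{4900} \approx 0.00020408$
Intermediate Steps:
$o{\left(a \right)} = 4 a^{2}$ ($o{\left(a \right)} = 2 a 2 a = 4 a^{2}$)
$\frac{1}{o{\left(-35 \right)}} = \frac{1}{4 \left(-35\right)^{2}} = \frac{1}{4 \cdot 1225} = \frac{1}{4900}$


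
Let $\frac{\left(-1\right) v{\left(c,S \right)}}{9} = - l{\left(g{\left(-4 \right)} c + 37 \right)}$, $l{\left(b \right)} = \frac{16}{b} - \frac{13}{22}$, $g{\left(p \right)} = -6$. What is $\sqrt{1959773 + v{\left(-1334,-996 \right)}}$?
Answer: $\frac{\sqrt{4188893711174}}{1462} \approx 1399.9$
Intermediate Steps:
$l{\left(b \right)} = - \frac{13}{22} + \frac{16}{b}$ ($l{\left(b \right)} = \frac{16}{b} - \frac{13}{22} = - \frac{13}{22} + \frac{16}{b}$)
$v{\left(c,S \right)} = - \frac{117}{22} + \frac{144}{37 - 6 c}$ ($v{\left(c,S \right)} = - 9 \left(- (- \frac{13}{22} + \frac{16}{- 6 c + 37})\right) = - 9 \left(- (- \frac{13}{22} + \frac{16}{37 - 6 c})\right) = - 9 \left(\frac{13}{22} - \frac{16}{37 - 6 c}\right) = - \frac{117}{22} + \frac{144}{37 - 6 c}$)
$\sqrt{1959773 + v{\left(-1334,-996 \right)}} = \sqrt{1959773 + \frac{27 \left(-43 + 26 \left(-1334\right)\right)}{22 \left(37 - -8004\right)}} = \sqrt{1959773 + \frac{27 \left(-43 - 34684\right)}{22 \left(37 + 8004\right)}} = \sqrt{1959773 + \frac{27}{22} \cdot \frac{1}{8041} \left(-34727\right)} = \sqrt{1959773 - \frac{7749}{1462}} = \sqrt{\frac{2865180377}{1462}} = \frac{\sqrt{4188893711174}}{1462}$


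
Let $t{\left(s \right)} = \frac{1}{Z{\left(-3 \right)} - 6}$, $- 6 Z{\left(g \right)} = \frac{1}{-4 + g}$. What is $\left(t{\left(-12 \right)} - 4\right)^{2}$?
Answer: $\frac{1094116}{63001} \approx 17.367$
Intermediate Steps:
$Z{\left(g \right)} = - \frac{1}{6 \left(-4 + g\right)}$
$t{\left(s \right)} = - \frac{42}{251}$ ($t{\left(s \right)} = \frac{1}{- \frac{1}{-24 + 6 \left(-3\right)} - 6} = \frac{1}{- \frac{1}{-24 - 18} - 6} = \frac{1}{- \frac{1}{-42} - 6} = \frac{1}{\left(-1\right) \left(- \frac{1}{42}\right) - 6} = \frac{1}{\frac{1}{42} - 6} = \frac{1}{- \frac{251}{42}} = - \frac{42}{251}$)
$\left(t{\left(-12 \right)} - 4\right)^{2} = \left(- \frac{42}{251} - 4\right)^{2} = \left(- \frac{1046}{251}\right)^{2} = \frac{1094116}{63001}$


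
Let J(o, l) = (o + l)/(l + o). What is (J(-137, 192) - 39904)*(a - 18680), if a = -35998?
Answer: 2181816234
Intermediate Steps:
J(o, l) = 1 (J(o, l) = (l + o)/(l + o) = 1)
(J(-137, 192) - 39904)*(a - 18680) = (1 - 39904)*(-35998 - 18680) = -39903*(-54678) = 2181816234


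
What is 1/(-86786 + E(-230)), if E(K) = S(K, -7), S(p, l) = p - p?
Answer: -1/86786 ≈ -1.1523e-5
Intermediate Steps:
S(p, l) = 0
E(K) = 0
1/(-86786 + E(-230)) = 1/(-86786 + 0) = 1/(-86786) = -1/86786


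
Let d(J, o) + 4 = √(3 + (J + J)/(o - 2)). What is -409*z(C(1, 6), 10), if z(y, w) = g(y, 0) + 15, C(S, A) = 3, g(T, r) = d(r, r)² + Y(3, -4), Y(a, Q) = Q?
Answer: -12270 + 3272*√3 ≈ -6602.7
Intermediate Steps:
d(J, o) = -4 + √(3 + 2*J/(-2 + o)) (d(J, o) = -4 + √(3 + (J + J)/(o - 2)) = -4 + √(3 + (2*J)/(-2 + o)) = -4 + √(3 + 2*J/(-2 + o)))
g(T, r) = -4 + (-4 + √((-6 + 5*r)/(-2 + r)))² (g(T, r) = (-4 + √((-6 + 2*r + 3*r)/(-2 + r)))² - 4 = (-4 + √((-6 + 5*r)/(-2 + r)))² - 4 = -4 + (-4 + √((-6 + 5*r)/(-2 + r)))²)
z(y, w) = 11 + (-4 + √3)² (z(y, w) = (-4 + (-4 + √((-6 + 5*0)/(-2 + 0)))²) + 15 = (-4 + (-4 + √((-6 + 0)/(-2)))²) + 15 = (-4 + (-4 + √(-½*(-6)))²) + 15 = (-4 + (-4 + √3)²) + 15 = 11 + (-4 + √3)²)
-409*z(C(1, 6), 10) = -409*(30 - 8*√3) = -12270 + 3272*√3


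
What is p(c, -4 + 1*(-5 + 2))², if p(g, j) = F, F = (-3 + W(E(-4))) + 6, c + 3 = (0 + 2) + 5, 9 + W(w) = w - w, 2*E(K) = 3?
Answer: 36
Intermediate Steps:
E(K) = 3/2 (E(K) = (½)*3 = 3/2)
W(w) = -9 (W(w) = -9 + (w - w) = -9 + 0 = -9)
c = 4 (c = -3 + ((0 + 2) + 5) = -3 + (2 + 5) = -3 + 7 = 4)
F = -6 (F = (-3 - 9) + 6 = -12 + 6 = -6)
p(g, j) = -6
p(c, -4 + 1*(-5 + 2))² = (-6)² = 36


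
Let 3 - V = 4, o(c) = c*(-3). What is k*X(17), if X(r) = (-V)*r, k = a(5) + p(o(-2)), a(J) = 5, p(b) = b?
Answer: 187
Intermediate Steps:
o(c) = -3*c
V = -1 (V = 3 - 1*4 = 3 - 4 = -1)
k = 11 (k = 5 - 3*(-2) = 5 + 6 = 11)
X(r) = r (X(r) = (-1*(-1))*r = 1*r = r)
k*X(17) = 11*17 = 187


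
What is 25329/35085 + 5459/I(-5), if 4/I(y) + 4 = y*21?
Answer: -6958853773/46780 ≈ -1.4876e+5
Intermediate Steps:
I(y) = 4/(-4 + 21*y) (I(y) = 4/(-4 + y*21) = 4/(-4 + 21*y))
25329/35085 + 5459/I(-5) = 25329/35085 + 5459/((4/(-4 + 21*(-5)))) = 25329*(1/35085) + 5459/((4/(-4 - 105))) = 8443/11695 + 5459/((4/(-109))) = 8443/11695 + 5459/((4*(-1/109))) = 8443/11695 + 5459/(-4/109) = 8443/11695 + 5459*(-109/4) = 8443/11695 - 595031/4 = -6958853773/46780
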